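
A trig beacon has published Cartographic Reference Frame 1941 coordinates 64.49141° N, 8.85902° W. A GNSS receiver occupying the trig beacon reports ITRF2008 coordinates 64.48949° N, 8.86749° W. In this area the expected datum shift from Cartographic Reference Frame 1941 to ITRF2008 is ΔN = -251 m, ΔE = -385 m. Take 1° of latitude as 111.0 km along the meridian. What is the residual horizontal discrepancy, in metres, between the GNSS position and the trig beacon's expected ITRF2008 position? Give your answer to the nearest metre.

Observed coordinate differences: Δφ = -0.00192°, Δλ = -0.00847°.
Converting to metres (1° lat = 111000 m, cos φ = 0.430646): observed ΔN = -213.1 m, observed ΔE = -404.9 m.
Subtracting the expected shift leaves a residual of -213.1 − (-251) = 37.9 m north and -404.9 − (-385) = -19.9 m east.
Residual distance = √(37.9² + (-19.9)²) = 42.8 m.

43 m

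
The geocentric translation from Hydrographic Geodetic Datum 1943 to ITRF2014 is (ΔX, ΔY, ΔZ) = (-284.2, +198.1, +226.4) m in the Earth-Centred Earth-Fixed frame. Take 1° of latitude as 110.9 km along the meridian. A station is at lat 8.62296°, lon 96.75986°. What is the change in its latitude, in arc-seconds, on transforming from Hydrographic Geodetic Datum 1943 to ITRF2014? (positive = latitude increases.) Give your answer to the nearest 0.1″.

sin φ = 0.149932, cos φ = 0.988696, sin λ = 0.993048, cos λ = -0.117708.
North component: ΔN = −sin φ cos λ·ΔX − sin φ sin λ·ΔY + cos φ·ΔZ = −(0.149932)(-0.117708)(-284.2) − (0.149932)(0.993048)(198.1) + (0.988696)(226.4) = 189.33 m.
1° of latitude spans 110900 m, so Δφ = 189.33 / 110900 × 3600 = 6.146″.

Δφ = 6.1″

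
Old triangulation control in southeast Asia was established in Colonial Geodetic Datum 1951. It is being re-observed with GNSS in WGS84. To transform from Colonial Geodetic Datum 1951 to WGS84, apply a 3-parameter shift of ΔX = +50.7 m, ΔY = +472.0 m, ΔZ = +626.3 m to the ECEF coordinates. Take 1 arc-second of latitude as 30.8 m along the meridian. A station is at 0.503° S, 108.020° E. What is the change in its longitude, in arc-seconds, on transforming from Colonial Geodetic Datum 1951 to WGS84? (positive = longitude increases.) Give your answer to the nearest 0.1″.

Δλ = -6.3″

sin φ = -0.008779, cos φ = 0.999961, sin λ = 0.950949, cos λ = -0.309349.
East component: ΔE = −sin λ·ΔX + cos λ·ΔY = −(0.950949)(50.7) + (-0.309349)(472.0) = -194.23 m.
1° of latitude spans 3600 × 30.80 = 110880 m; at latitude φ, 1° of longitude spans that × cos φ = 110875.7 m, so Δλ = -194.23 / 110875.7 × 3600 = -6.306″.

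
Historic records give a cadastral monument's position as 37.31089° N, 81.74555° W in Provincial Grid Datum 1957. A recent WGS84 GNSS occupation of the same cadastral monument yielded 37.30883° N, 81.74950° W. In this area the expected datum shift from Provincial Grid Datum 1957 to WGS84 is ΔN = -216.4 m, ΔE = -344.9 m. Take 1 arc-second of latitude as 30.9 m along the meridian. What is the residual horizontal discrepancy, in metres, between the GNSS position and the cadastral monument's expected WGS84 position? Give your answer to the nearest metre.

14 m

Observed coordinate differences: Δφ = -0.00206°, Δλ = -0.00395°.
Converting to metres (1° lat = 111240 m, cos φ = 0.795358): observed ΔN = -229.2 m, observed ΔE = -349.5 m.
Subtracting the expected shift leaves a residual of -229.2 − (-216.4) = -12.8 m north and -349.5 − (-344.9) = -4.6 m east.
Residual distance = √((-12.8)² + (-4.6)²) = 13.6 m.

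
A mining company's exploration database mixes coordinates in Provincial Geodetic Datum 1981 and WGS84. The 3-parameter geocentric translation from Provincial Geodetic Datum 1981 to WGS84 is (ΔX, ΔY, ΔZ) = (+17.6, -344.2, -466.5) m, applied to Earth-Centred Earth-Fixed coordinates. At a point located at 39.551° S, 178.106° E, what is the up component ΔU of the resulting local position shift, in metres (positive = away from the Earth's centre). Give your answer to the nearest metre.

The local up (radial) axis is (cos φ cos λ, cos φ sin λ, sin φ), giving ΔU = -13.563 − 8.772 + 297.051 = 274.72 m.

ΔU = 275 m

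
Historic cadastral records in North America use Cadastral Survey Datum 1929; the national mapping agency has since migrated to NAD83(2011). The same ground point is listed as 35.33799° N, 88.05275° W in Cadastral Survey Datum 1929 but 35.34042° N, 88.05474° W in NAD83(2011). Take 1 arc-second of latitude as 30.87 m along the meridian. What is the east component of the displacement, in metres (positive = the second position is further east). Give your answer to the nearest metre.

ΔE = -180 m

Δφ = 35.34042° − 35.33799° = +0.00243°; Δλ = -88.05474° − -88.05275° = -0.00199°.
1° of latitude = 3600 × 30.87 = 111132 m.
ΔN = Δφ × 111132 = 270.1 m; ΔE = Δλ × 111132 × cos(35.33799°) = -0.00199 × 111132 × 0.815754 = -180.4 m.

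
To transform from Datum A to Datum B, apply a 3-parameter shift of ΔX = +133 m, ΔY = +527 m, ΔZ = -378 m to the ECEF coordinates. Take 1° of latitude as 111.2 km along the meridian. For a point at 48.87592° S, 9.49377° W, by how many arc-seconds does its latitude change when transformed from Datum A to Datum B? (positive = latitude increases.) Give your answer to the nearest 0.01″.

sin φ = -0.753287, cos φ = 0.657692, sin λ = -0.164940, cos λ = 0.986304.
North component: ΔN = −sin φ cos λ·ΔX − sin φ sin λ·ΔY + cos φ·ΔZ = −(-0.753287)(0.986304)(133) − (-0.753287)(-0.164940)(527) + (0.657692)(-378) = -215.27 m.
1° of latitude spans 111200 m, so Δφ = -215.27 / 111200 × 3600 = -6.969″.

Δφ = -6.97″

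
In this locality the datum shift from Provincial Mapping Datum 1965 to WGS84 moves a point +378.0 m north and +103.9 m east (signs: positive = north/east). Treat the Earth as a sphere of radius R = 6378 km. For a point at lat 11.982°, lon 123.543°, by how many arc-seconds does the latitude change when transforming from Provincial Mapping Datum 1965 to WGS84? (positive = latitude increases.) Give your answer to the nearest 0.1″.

Δφ = 12.2″

On a sphere of radius R, 1 rad of latitude = R, so Δφ = ΔN / R = 378.0 / 6378000 = 5.9266e-05 rad = 12.225″.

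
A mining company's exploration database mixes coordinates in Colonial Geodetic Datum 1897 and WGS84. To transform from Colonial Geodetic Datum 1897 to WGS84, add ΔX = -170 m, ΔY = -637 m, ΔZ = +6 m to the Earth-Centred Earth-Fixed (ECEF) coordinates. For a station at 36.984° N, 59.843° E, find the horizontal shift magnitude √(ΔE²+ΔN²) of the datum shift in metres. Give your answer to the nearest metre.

At φ = 36.984°, λ = 59.843°: sin φ = 0.601592, cos φ = 0.798804, sin λ = 0.864652, cos λ = 0.502371.
ΔE = −sin λ·ΔX + cos λ·ΔY = −(0.864652)·(-170) + (0.502371)·(-637) = -173.02 m.
ΔN = −sin φ cos λ·ΔX − sin φ sin λ·ΔY + cos φ·ΔZ = −(0.601592)(0.502371)(-170) − (0.601592)(0.864652)(-637) + (0.798804)(6) = 387.52 m.
Horizontal magnitude = √(ΔE² + ΔN²) = √((-173.02)² + 387.52²) = 424.39 m.

424 m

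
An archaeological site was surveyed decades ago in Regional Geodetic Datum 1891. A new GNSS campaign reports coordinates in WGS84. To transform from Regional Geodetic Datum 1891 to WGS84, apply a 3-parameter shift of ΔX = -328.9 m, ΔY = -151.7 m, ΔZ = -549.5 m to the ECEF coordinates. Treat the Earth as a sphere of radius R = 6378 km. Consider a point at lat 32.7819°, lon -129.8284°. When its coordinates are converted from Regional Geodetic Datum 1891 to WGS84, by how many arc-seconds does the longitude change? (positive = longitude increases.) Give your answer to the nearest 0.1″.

sin φ = 0.541443, cos φ = 0.840738, sin λ = -0.767966, cos λ = -0.640490.
East component: ΔE = −sin λ·ΔX + cos λ·ΔY = −(-0.767966)(-328.9) + (-0.640490)(-151.7) = -155.42 m.
1° of latitude spans πR/180 = 111317 m; at latitude φ, 1° of longitude spans that × cos φ = 93588.5 m, so Δλ = -155.42 / 93588.5 × 3600 = -5.978″.

Δλ = -6.0″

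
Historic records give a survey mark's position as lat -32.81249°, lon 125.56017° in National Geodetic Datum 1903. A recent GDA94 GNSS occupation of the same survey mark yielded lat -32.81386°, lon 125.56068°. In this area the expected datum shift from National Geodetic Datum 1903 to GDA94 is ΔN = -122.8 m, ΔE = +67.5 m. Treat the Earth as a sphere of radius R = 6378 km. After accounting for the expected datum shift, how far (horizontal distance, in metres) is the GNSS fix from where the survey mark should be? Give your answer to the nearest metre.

Observed coordinate differences: Δφ = -0.00137°, Δλ = +0.00051°.
Converting to metres (1° lat = 111317 m, cos φ = 0.840448): observed ΔN = -152.5 m, observed ΔE = 47.7 m.
Subtracting the expected shift leaves a residual of -152.5 − (-122.8) = -29.7 m north and 47.7 − (67.5) = -19.8 m east.
Residual distance = √((-29.7)² + (-19.8)²) = 35.7 m.

36 m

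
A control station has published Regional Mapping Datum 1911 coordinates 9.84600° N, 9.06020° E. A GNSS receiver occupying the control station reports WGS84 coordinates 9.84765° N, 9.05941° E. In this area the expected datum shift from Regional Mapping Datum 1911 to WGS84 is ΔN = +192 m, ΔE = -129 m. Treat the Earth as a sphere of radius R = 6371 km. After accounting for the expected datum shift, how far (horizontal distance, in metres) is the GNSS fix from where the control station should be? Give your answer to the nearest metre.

Observed coordinate differences: Δφ = +0.00165°, Δλ = -0.00079°.
Converting to metres (1° lat = 111195 m, cos φ = 0.985271): observed ΔN = 183.5 m, observed ΔE = -86.6 m.
Subtracting the expected shift leaves a residual of 183.5 − (192) = -8.5 m north and -86.6 − (-129) = 42.4 m east.
Residual distance = √((-8.5)² + 42.4²) = 43.3 m.

43 m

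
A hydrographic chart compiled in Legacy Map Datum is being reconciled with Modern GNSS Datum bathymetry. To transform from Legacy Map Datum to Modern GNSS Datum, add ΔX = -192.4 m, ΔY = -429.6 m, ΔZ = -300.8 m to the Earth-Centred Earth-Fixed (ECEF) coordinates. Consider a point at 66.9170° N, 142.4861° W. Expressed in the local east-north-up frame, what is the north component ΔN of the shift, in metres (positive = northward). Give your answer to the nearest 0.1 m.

At φ = 66.9170°, λ = -142.4861°: sin φ = 0.919938, cos φ = 0.392064, sin λ = -0.608954, cos λ = -0.793206.
ΔN = −sin φ cos λ·ΔX − sin φ sin λ·ΔY + cos φ·ΔZ = −(0.919938)(-0.793206)(-192.4) − (0.919938)(-0.608954)(-429.6) + (0.392064)(-300.8) = -498.99 m.

ΔN = -499.0 m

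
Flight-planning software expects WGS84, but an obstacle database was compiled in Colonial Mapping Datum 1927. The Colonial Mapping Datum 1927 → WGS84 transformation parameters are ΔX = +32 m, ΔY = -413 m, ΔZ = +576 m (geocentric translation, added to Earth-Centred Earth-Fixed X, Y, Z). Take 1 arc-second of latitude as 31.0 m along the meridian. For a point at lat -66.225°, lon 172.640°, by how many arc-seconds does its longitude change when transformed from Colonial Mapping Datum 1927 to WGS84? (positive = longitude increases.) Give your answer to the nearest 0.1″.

sin φ = -0.915136, cos φ = 0.403146, sin λ = 0.128103, cos λ = -0.991761.
East component: ΔE = −sin λ·ΔX + cos λ·ΔY = −(0.128103)(32) + (-0.991761)(-413) = 405.50 m.
1° of latitude spans 3600 × 31.00 = 111600 m; at latitude φ, 1° of longitude spans that × cos φ = 44991.1 m, so Δλ = 405.50 / 44991.1 × 3600 = 32.446″.

Δλ = 32.4″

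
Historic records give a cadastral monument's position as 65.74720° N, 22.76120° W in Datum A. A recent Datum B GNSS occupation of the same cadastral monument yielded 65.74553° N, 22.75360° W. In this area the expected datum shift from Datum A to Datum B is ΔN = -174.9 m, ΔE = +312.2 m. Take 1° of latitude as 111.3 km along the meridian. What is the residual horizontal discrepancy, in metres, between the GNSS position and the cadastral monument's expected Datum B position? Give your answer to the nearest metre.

37 m

Observed coordinate differences: Δφ = -0.00167°, Δλ = +0.00760°.
Converting to metres (1° lat = 111300 m, cos φ = 0.410763): observed ΔN = -185.9 m, observed ΔE = 347.5 m.
Subtracting the expected shift leaves a residual of -185.9 − (-174.9) = -11.0 m north and 347.5 − (312.2) = 35.3 m east.
Residual distance = √((-11.0)² + 35.3²) = 36.9 m.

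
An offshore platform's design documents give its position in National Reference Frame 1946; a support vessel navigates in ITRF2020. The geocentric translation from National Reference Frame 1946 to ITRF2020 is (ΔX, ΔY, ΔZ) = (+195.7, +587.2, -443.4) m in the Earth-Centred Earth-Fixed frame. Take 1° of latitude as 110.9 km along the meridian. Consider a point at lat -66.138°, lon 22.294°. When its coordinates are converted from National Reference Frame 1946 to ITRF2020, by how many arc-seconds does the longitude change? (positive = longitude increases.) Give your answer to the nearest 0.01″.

sin φ = -0.914522, cos φ = 0.404535, sin λ = 0.379359, cos λ = 0.925249.
East component: ΔE = −sin λ·ΔX + cos λ·ΔY = −(0.379359)(195.7) + (0.925249)(587.2) = 469.07 m.
1° of latitude spans 110900 m; at latitude φ, 1° of longitude spans that × cos φ = 44862.9 m, so Δλ = 469.07 / 44862.9 × 3600 = 37.640″.

Δλ = 37.64″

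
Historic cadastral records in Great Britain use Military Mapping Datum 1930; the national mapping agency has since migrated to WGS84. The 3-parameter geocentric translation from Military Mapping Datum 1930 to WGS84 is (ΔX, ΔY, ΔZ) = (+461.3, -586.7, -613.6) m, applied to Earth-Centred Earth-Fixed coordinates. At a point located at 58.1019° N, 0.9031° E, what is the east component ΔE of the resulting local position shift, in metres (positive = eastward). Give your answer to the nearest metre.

At φ = 58.1019°, λ = 0.9031°: sin φ = 0.848989, cos φ = 0.528410, sin λ = 0.015761, cos λ = 0.999876.
ΔE = −sin λ·ΔX + cos λ·ΔY = −(0.015761)·(461.3) + (0.999876)·(-586.7) = -593.90 m.

ΔE = -594 m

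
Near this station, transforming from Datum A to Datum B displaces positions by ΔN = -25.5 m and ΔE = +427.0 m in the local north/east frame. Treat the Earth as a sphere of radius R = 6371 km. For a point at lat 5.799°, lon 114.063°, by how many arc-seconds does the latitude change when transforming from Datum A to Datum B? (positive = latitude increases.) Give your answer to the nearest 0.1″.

Δφ = -0.8″

On a sphere of radius R, 1 rad of latitude = R, so Δφ = ΔN / R = -25.5 / 6371000 = -4.0025e-06 rad = -0.826″.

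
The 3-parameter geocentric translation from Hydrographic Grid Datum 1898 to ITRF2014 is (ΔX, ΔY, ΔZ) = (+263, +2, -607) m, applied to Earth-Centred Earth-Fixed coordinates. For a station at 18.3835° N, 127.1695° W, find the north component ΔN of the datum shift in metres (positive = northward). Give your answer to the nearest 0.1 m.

At φ = 18.3835°, λ = -127.1695°: sin φ = 0.315376, cos φ = 0.948967, sin λ = -0.796852, cos λ = -0.604175.
ΔN = −sin φ cos λ·ΔX − sin φ sin λ·ΔY + cos φ·ΔZ = −(0.315376)(-0.604175)(263) − (0.315376)(-0.796852)(2) + (0.948967)(-607) = -525.41 m.

ΔN = -525.4 m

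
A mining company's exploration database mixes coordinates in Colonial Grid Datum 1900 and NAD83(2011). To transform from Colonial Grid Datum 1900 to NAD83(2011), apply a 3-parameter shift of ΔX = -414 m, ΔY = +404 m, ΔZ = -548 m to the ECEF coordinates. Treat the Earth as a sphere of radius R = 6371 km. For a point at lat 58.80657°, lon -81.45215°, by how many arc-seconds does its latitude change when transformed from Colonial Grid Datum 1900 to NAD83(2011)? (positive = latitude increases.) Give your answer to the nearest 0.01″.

sin φ = 0.855424, cos φ = 0.517929, sin λ = -0.988892, cos λ = 0.148635.
North component: ΔN = −sin φ cos λ·ΔX − sin φ sin λ·ΔY + cos φ·ΔZ = −(0.855424)(0.148635)(-414) − (0.855424)(-0.988892)(404) + (0.517929)(-548) = 110.57 m.
1° of latitude spans πR/180 = 111195 m, so Δφ = 110.57 / 111195 × 3600 = 3.580″.

Δφ = 3.58″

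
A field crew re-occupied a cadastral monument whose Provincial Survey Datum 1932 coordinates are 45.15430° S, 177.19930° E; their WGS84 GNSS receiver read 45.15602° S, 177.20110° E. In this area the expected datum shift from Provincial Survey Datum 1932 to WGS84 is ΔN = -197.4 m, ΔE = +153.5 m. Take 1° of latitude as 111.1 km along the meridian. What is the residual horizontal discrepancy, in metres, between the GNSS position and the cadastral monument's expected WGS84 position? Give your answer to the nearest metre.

14 m

Observed coordinate differences: Δφ = -0.00172°, Δλ = +0.00180°.
Converting to metres (1° lat = 111100 m, cos φ = 0.705200): observed ΔN = -191.1 m, observed ΔE = 141.0 m.
Subtracting the expected shift leaves a residual of -191.1 − (-197.4) = 6.3 m north and 141.0 − (153.5) = -12.5 m east.
Residual distance = √(6.3² + (-12.5)²) = 14.0 m.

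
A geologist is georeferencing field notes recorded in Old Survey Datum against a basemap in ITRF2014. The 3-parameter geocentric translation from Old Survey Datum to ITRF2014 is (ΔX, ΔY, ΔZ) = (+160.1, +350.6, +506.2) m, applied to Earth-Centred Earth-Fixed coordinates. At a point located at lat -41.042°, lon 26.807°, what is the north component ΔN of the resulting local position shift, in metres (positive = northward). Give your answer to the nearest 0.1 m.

ΔN = 579.4 m

At φ = -41.042°, λ = 26.807°: sin φ = -0.656612, cos φ = 0.754228, sin λ = 0.450987, cos λ = 0.892531.
ΔN = −sin φ cos λ·ΔX − sin φ sin λ·ΔY + cos φ·ΔZ = −(-0.656612)(0.892531)(160.1) − (-0.656612)(0.450987)(350.6) + (0.754228)(506.2) = 579.44 m.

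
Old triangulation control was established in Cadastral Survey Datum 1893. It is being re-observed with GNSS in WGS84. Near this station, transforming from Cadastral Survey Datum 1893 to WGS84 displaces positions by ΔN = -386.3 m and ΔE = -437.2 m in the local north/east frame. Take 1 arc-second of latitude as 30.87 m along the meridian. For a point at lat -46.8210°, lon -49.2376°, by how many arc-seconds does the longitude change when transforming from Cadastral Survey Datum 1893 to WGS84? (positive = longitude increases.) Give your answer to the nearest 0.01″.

At latitude -46.8210°, cos φ = 0.684280.
1″ of longitude at this latitude = 30.87 × cos φ = 21.1237 m, so Δλ = -437.2 / 21.1237 = -20.697″.

Δλ = -20.70″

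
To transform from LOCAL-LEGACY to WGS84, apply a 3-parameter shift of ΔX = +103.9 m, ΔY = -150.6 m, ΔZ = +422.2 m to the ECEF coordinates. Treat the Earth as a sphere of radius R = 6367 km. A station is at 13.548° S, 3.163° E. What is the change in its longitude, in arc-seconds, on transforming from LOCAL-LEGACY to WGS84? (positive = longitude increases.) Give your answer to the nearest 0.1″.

Δλ = -5.2″

sin φ = -0.234260, cos φ = 0.972174, sin λ = 0.055177, cos λ = 0.998477.
East component: ΔE = −sin λ·ΔX + cos λ·ΔY = −(0.055177)(103.9) + (0.998477)(-150.6) = -156.10 m.
1° of latitude spans πR/180 = 111125 m; at latitude φ, 1° of longitude spans that × cos φ = 108032.9 m, so Δλ = -156.10 / 108032.9 × 3600 = -5.202″.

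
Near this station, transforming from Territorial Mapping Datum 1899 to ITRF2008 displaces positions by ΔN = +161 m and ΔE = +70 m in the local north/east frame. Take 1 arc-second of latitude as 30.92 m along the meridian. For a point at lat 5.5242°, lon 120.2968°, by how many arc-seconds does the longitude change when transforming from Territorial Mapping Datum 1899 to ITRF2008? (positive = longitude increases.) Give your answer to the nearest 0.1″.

At latitude 5.5242°, cos φ = 0.995356.
1″ of longitude at this latitude = 30.92 × cos φ = 30.7764 m, so Δλ = 70.0 / 30.7764 = 2.274″.

Δλ = 2.3″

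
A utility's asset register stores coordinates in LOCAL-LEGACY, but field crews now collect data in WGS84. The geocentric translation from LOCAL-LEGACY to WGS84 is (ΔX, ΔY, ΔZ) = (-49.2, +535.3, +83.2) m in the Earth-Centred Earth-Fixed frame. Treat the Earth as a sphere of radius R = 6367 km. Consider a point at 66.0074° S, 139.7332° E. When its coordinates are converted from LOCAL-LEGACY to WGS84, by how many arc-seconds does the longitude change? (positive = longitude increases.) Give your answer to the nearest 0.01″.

sin φ = -0.913598, cos φ = 0.406619, sin λ = 0.646348, cos λ = -0.763043.
East component: ΔE = −sin λ·ΔX + cos λ·ΔY = −(0.646348)(-49.2) + (-0.763043)(535.3) = -376.66 m.
1° of latitude spans πR/180 = 111125 m; at latitude φ, 1° of longitude spans that × cos φ = 45185.5 m, so Δλ = -376.66 / 45185.5 × 3600 = -30.009″.

Δλ = -30.01″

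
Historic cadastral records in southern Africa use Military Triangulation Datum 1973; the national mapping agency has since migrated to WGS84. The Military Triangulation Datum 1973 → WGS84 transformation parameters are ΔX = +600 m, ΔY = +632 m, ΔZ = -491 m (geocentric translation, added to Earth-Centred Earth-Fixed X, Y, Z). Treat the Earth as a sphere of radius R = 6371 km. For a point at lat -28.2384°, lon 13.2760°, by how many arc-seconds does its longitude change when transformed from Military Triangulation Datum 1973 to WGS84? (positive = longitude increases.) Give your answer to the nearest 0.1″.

Δλ = 17.5″

sin φ = -0.473141, cos φ = 0.880987, sin λ = 0.229642, cos λ = 0.973275.
East component: ΔE = −sin λ·ΔX + cos λ·ΔY = −(0.229642)(600) + (0.973275)(632) = 477.32 m.
1° of latitude spans πR/180 = 111195 m; at latitude φ, 1° of longitude spans that × cos φ = 97961.2 m, so Δλ = 477.32 / 97961.2 × 3600 = 17.541″.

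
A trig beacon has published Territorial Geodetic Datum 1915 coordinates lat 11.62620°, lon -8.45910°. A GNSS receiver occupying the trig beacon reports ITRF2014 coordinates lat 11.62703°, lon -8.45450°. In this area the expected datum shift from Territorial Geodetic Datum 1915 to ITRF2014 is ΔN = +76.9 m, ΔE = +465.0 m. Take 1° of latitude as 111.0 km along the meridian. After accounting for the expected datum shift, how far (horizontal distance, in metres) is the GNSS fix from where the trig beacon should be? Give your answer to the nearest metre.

38 m

Observed coordinate differences: Δφ = +0.00083°, Δλ = +0.00460°.
Converting to metres (1° lat = 111000 m, cos φ = 0.979483): observed ΔN = 92.1 m, observed ΔE = 500.1 m.
Subtracting the expected shift leaves a residual of 92.1 − (76.9) = 15.2 m north and 500.1 − (465.0) = 35.1 m east.
Residual distance = √(15.2² + 35.1²) = 38.3 m.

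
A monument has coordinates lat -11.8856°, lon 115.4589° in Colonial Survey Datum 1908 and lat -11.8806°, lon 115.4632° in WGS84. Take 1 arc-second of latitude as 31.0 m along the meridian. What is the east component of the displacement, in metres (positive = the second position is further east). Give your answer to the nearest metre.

Δφ = -11.8806° − -11.8856° = +0.0050°; Δλ = 115.4632° − 115.4589° = +0.0043°.
1° of latitude = 3600 × 31.00 = 111600 m.
ΔN = Δφ × 111600 = 558.0 m; ΔE = Δλ × 111600 × cos(-11.8856°) = +0.0043 × 111600 × 0.978561 = 469.6 m.

ΔE = 470 m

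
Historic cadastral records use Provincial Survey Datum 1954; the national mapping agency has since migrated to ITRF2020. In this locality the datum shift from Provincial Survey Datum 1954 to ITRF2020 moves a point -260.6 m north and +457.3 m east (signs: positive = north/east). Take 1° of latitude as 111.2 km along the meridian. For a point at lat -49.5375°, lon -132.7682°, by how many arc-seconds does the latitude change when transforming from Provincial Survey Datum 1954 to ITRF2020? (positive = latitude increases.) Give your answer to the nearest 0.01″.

Δφ = -8.44″

1° of latitude = 111.2 km, so Δφ = -260.6 / 111200 = -0.0023435° = -8.437″.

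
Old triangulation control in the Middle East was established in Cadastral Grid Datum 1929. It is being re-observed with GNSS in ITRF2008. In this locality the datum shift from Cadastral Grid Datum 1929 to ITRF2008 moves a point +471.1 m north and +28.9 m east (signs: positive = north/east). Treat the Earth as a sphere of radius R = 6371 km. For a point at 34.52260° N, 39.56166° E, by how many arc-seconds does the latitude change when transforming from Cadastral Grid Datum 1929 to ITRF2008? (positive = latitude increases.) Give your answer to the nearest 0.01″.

On a sphere of radius R, 1 rad of latitude = R, so Δφ = ΔN / R = 471.1 / 6371000 = 7.3944e-05 rad = 15.252″.

Δφ = 15.25″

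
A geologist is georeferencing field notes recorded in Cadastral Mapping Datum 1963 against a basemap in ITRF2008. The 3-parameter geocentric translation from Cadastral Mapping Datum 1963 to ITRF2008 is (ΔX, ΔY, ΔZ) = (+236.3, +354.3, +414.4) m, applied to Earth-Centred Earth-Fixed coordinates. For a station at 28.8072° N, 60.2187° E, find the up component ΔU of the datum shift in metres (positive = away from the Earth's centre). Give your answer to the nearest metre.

The local up (radial) axis is (cos φ cos λ, cos φ sin λ, sin φ), giving ΔU = 102.843 + 269.452 + 199.684 = 571.98 m.

ΔU = 572 m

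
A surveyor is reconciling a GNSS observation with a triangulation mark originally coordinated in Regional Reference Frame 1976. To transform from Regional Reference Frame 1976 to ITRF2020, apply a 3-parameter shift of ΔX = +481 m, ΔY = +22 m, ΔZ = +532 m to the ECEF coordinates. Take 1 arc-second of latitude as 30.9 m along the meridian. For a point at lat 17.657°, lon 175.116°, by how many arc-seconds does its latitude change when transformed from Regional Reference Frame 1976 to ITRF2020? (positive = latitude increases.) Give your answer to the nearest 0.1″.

Δφ = 21.1″

sin φ = 0.303318, cos φ = 0.952889, sin λ = 0.085139, cos λ = -0.996369.
North component: ΔN = −sin φ cos λ·ΔX − sin φ sin λ·ΔY + cos φ·ΔZ = −(0.303318)(-0.996369)(481) − (0.303318)(0.085139)(22) + (0.952889)(532) = 651.74 m.
1° of latitude spans 3600 × 30.90 = 111240 m, so Δφ = 651.74 / 111240 × 3600 = 21.092″.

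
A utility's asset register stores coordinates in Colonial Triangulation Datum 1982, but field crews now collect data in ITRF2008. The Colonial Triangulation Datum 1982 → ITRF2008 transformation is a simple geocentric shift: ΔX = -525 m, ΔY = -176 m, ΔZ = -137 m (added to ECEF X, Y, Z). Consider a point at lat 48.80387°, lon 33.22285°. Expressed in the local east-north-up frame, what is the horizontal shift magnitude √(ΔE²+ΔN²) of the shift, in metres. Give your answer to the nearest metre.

At φ = 48.80387°, λ = 33.22285°: sin φ = 0.752459, cos φ = 0.658639, sin λ = 0.547897, cos λ = 0.836546.
ΔE = −sin λ·ΔX + cos λ·ΔY = −(0.547897)·(-525) + (0.836546)·(-176) = 140.41 m.
ΔN = −sin φ cos λ·ΔX − sin φ sin λ·ΔY + cos φ·ΔZ = −(0.752459)(0.836546)(-525) − (0.752459)(0.547897)(-176) + (0.658639)(-137) = 312.80 m.
Horizontal magnitude = √(ΔE² + ΔN²) = √(140.41² + 312.80²) = 342.87 m.

343 m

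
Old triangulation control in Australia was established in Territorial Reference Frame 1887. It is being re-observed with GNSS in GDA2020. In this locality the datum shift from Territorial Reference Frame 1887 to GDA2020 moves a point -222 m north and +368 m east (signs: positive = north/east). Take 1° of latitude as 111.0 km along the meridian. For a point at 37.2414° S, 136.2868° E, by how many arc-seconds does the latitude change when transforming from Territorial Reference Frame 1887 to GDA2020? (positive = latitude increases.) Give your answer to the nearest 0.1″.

Δφ = -7.2″

1° of latitude = 111.0 km, so Δφ = -222.0 / 111000 = -0.0020000° = -7.200″.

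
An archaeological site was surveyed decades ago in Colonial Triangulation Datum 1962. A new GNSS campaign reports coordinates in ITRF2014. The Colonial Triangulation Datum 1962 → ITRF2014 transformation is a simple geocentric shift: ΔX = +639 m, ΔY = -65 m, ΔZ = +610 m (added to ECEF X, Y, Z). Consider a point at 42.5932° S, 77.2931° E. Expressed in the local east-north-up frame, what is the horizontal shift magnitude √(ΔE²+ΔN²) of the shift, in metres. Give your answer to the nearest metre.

811 m

The local east axis at (φ, λ) is (−sin λ, cos λ, 0), so ΔE = −sin(77.2931°)·639 + cos(77.2931°)·(-65) = -637.65 m.
The local north axis is (−sin φ cos λ, −sin φ sin λ, cos φ), giving ΔN = 95.127 − 42.914 + 449.068 = 501.28 m.
Horizontal magnitude = √(ΔE² + ΔN²) = √((-637.65)² + 501.28²) = 811.10 m.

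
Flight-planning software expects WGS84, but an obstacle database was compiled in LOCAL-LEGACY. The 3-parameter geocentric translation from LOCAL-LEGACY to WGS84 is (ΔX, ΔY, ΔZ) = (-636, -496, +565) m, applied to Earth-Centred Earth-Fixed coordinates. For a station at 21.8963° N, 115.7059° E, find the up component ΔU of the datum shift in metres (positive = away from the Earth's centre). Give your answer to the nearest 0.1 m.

ΔU = 52.0 m

At φ = 21.8963°, λ = 115.7059°: sin φ = 0.372928, cos φ = 0.927860, sin λ = 0.901032, cos λ = -0.433752.
ΔU = cos φ cos λ·ΔX + cos φ sin λ·ΔY + sin φ·ΔZ = (0.927860)(-0.433752)(-636) + (0.927860)(0.901032)(-496) + (0.372928)(565) = 52.00 m.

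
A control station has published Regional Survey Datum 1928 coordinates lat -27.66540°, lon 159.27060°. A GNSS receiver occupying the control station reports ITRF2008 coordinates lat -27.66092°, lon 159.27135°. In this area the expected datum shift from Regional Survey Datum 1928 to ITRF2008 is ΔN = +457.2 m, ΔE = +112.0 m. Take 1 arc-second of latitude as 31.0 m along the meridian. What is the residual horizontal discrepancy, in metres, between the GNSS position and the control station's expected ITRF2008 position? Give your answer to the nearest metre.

57 m

Observed coordinate differences: Δφ = +0.00448°, Δλ = +0.00075°.
Converting to metres (1° lat = 111600 m, cos φ = 0.885674): observed ΔN = 500.0 m, observed ΔE = 74.1 m.
Subtracting the expected shift leaves a residual of 500.0 − (457.2) = 42.8 m north and 74.1 − (112.0) = -37.9 m east.
Residual distance = √(42.8² + (-37.9)²) = 57.1 m.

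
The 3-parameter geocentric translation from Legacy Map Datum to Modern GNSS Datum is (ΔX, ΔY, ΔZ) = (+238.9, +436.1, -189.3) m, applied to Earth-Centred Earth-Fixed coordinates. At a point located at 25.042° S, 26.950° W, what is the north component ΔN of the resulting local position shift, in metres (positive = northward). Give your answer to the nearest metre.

At φ = -25.042°, λ = -26.950°: sin φ = -0.423283, cos φ = 0.905998, sin λ = -0.453213, cos λ = 0.891402.
ΔN = −sin φ cos λ·ΔX − sin φ sin λ·ΔY + cos φ·ΔZ = −(-0.423283)(0.891402)(238.9) − (-0.423283)(-0.453213)(436.1) + (0.905998)(-189.3) = -165.02 m.

ΔN = -165 m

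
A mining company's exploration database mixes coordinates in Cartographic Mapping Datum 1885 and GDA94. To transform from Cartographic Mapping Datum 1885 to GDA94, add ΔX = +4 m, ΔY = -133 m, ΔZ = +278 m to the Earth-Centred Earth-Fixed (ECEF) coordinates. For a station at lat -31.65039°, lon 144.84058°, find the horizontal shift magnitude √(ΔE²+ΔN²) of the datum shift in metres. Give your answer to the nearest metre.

At φ = -31.65039°, λ = 144.84058°: sin φ = -0.524735, cos φ = 0.851266, sin λ = 0.575853, cos λ = -0.817553.
ΔE = −sin λ·ΔX + cos λ·ΔY = −(0.575853)·(4) + (-0.817553)·(-133) = 106.43 m.
ΔN = −sin φ cos λ·ΔX − sin φ sin λ·ΔY + cos φ·ΔZ = −(-0.524735)(-0.817553)(4) − (-0.524735)(0.575853)(-133) + (0.851266)(278) = 194.75 m.
Horizontal magnitude = √(ΔE² + ΔN²) = √(106.43² + 194.75²) = 221.93 m.

222 m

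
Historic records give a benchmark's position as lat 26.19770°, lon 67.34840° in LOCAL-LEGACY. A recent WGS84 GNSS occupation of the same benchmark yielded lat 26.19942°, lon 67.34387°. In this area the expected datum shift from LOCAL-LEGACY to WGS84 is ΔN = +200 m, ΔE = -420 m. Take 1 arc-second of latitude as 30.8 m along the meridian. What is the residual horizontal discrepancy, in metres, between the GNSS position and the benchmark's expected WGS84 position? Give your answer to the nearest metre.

Observed coordinate differences: Δφ = +0.00172°, Δλ = -0.00453°.
Converting to metres (1° lat = 110880 m, cos φ = 0.897276): observed ΔN = 190.7 m, observed ΔE = -450.7 m.
Subtracting the expected shift leaves a residual of 190.7 − (200) = -9.3 m north and -450.7 − (-420) = -30.7 m east.
Residual distance = √((-9.3)² + (-30.7)²) = 32.1 m.

32 m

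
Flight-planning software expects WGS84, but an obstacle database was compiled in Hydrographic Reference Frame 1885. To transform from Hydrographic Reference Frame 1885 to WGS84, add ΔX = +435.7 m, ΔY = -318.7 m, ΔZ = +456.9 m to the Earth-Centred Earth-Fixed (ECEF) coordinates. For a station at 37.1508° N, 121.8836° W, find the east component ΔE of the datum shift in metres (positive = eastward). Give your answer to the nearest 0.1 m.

ΔE = 538.3 m

At φ = 37.1508°, λ = -121.8836°: sin φ = 0.603915, cos φ = 0.797049, sin λ = -0.849123, cos λ = -0.528195.
ΔE = −sin λ·ΔX + cos λ·ΔY = −(-0.849123)·(435.7) + (-0.528195)·(-318.7) = 538.30 m.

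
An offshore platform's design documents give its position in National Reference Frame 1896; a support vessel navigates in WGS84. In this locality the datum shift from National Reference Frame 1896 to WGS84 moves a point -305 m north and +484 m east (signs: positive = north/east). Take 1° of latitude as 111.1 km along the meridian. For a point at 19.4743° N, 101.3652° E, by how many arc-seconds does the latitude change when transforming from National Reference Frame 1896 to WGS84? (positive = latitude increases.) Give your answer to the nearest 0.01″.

Δφ = -9.88″

1° of latitude = 111.1 km, so Δφ = -305.0 / 111100 = -0.0027453° = -9.883″.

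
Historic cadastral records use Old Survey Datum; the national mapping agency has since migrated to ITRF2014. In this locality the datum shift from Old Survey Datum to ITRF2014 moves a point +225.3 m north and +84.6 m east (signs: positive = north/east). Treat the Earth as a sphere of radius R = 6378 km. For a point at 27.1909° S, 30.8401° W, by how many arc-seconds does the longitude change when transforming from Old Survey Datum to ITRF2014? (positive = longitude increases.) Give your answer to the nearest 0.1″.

Δλ = 3.1″

At latitude -27.1909°, cos φ = 0.889489.
One radian of longitude at latitude φ spans R cos φ, so Δλ = ΔE / (R cos φ) = 84.6 / (6378000 × 0.889489) = 1.4912e-05 rad = 3.076″.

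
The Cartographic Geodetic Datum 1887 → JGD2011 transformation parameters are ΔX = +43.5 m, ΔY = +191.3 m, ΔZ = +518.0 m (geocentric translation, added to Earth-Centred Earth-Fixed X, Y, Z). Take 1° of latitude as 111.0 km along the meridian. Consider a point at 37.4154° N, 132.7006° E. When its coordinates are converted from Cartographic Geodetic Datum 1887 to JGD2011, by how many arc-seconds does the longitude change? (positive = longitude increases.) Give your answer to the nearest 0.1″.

sin φ = 0.607589, cos φ = 0.794251, sin λ = 0.734907, cos λ = -0.678167.
East component: ΔE = −sin λ·ΔX + cos λ·ΔY = −(0.734907)(43.5) + (-0.678167)(191.3) = -161.70 m.
1° of latitude spans 111000 m; at latitude φ, 1° of longitude spans that × cos φ = 88161.9 m, so Δλ = -161.70 / 88161.9 × 3600 = -6.603″.

Δλ = -6.6″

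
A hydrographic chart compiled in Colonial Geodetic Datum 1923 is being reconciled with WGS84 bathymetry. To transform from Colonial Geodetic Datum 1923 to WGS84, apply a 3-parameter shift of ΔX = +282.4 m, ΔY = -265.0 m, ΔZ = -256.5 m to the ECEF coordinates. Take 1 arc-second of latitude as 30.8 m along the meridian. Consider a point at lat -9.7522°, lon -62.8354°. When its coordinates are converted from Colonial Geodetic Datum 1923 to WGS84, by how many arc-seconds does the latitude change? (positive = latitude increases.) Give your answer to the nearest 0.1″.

Δφ = -6.2″

sin φ = -0.169387, cos φ = 0.985550, sin λ = -0.889699, cos λ = 0.456548.
North component: ΔN = −sin φ cos λ·ΔX − sin φ sin λ·ΔY + cos φ·ΔZ = −(-0.169387)(0.456548)(282.4) − (-0.169387)(-0.889699)(-265.0) + (0.985550)(-256.5) = -191.02 m.
1° of latitude spans 3600 × 30.80 = 110880 m, so Δφ = -191.02 / 110880 × 3600 = -6.202″.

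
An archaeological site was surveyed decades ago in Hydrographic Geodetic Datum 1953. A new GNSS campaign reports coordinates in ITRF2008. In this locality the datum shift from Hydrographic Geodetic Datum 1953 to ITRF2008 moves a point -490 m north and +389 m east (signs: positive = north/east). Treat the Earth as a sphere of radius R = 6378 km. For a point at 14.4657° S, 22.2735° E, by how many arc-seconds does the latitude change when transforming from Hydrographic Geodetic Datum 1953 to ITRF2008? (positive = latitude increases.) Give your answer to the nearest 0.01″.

On a sphere of radius R, 1 rad of latitude = R, so Δφ = ΔN / R = -490.0 / 6378000 = -7.6827e-05 rad = -15.847″.

Δφ = -15.85″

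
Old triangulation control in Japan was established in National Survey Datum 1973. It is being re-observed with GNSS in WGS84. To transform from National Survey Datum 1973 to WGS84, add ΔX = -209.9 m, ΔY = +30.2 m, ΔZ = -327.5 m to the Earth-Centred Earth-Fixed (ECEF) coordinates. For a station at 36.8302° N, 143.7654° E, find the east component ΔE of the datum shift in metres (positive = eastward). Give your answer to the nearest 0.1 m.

ΔE = 99.7 m

At φ = 36.8302°, λ = 143.7654°: sin φ = 0.599446, cos φ = 0.800416, sin λ = 0.591093, cos λ = -0.806604.
ΔE = −sin λ·ΔX + cos λ·ΔY = −(0.591093)·(-209.9) + (-0.806604)·(30.2) = 99.71 m.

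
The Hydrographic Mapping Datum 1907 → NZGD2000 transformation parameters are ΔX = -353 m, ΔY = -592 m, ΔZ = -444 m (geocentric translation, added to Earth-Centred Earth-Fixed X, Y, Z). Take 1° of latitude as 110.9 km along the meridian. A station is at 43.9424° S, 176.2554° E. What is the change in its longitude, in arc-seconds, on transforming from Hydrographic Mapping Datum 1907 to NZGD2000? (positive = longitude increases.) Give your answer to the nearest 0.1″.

sin φ = -0.693935, cos φ = 0.720038, sin λ = 0.065309, cos λ = -0.997865.
East component: ΔE = −sin λ·ΔX + cos λ·ΔY = −(0.065309)(-353) + (-0.997865)(-592) = 613.79 m.
1° of latitude spans 110900 m; at latitude φ, 1° of longitude spans that × cos φ = 79852.2 m, so Δλ = 613.79 / 79852.2 × 3600 = 27.672″.

Δλ = 27.7″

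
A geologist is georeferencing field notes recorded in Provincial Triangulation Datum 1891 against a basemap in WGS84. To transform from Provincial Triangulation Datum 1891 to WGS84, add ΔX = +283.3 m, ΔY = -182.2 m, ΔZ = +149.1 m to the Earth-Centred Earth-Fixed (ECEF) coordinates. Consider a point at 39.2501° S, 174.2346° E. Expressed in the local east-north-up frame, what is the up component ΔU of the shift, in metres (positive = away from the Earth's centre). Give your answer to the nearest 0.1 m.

At φ = -39.2501°, λ = 174.2346°: sin φ = -0.632707, cos φ = 0.774392, sin λ = 0.100455, cos λ = -0.994942.
ΔU = cos φ cos λ·ΔX + cos φ sin λ·ΔY + sin φ·ΔZ = (0.774392)(-0.994942)(283.3) + (0.774392)(0.100455)(-182.2) + (-0.632707)(149.1) = -326.79 m.

ΔU = -326.8 m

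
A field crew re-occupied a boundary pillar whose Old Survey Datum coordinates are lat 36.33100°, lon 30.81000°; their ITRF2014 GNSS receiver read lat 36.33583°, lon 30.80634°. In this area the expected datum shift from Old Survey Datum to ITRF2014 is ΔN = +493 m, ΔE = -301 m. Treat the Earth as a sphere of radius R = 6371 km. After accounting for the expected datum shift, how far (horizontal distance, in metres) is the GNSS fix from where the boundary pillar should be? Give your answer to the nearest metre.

Observed coordinate differences: Δφ = +0.00483°, Δλ = -0.00366°.
Converting to metres (1° lat = 111195 m, cos φ = 0.805608): observed ΔN = 537.1 m, observed ΔE = -327.9 m.
Subtracting the expected shift leaves a residual of 537.1 − (493) = 44.1 m north and -327.9 − (-301) = -26.9 m east.
Residual distance = √(44.1² + (-26.9)²) = 51.6 m.

52 m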